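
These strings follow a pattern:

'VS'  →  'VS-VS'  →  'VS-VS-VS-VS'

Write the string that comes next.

VS-VS-VS-VS-VS-VS-VS-VS

s(k+1) = s(k)·-·s(k) — each term doubles the last with '-' between the halves.
One more doubling of VS-VS-VS-VS gives the answer.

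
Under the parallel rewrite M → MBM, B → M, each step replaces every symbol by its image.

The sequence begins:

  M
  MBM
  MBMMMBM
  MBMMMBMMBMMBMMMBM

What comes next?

MBMMMBMMBMMBMMMBMMBMMMBMMBMMMBMMBMMBMMMBM

Applying the rule to each of the 17 symbols of MBMMMBMMBMMBMMMBM gives the pieces MBM M MBM MBM MBM M MBM MBM M MBM MBM M MBM MBM MBM M MBM, which concatenate to the answer.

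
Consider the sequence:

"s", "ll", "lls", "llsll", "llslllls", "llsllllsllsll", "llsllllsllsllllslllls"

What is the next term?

Each term (from the third on) is the previous term followed by the one before it: term 3 = ll·s = lls.
So term 8 is llsllllsllsllllslllls·llsllllsllsll.

llsllllsllsllllsllllsllsllllsllsll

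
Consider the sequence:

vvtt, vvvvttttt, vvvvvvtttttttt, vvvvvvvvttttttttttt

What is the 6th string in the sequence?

Reading off run lengths: v runs 2, 4, 6, 8; t runs 2, 5, 8, 11 — each is linear in n (n = 1, 2, …).
Setting n = 6 gives 12, 17 characters in each block.

vvvvvvvvvvvvttttttttttttttttt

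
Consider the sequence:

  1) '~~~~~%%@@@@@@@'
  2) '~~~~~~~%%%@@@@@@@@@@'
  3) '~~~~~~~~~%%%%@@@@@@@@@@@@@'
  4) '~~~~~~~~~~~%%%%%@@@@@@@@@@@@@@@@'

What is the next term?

~~~~~~~~~~~~~%%%%%%@@@@@@@@@@@@@@@@@@@

The n-th term is 2n+1 ~'s then n %'s then 3n+1 @'s, where the shown terms are n = 2, 3, 4, 5.
At n = 6 the blocks have lengths 13, 6, 19.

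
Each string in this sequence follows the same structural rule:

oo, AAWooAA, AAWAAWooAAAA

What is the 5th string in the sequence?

AAWAAWAAWAAWooAAAAAAAA

Each term wraps the previous one in AAW on the left and AA on the right.
From AAWAAWooAAAA, 2 further steps: AAWAAWooAAAA → AAWAAWAAWooAAAAAA → (answer).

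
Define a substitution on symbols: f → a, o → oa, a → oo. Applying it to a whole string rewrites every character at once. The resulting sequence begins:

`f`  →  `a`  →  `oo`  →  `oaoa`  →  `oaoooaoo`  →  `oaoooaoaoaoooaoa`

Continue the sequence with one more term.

oaoooaoaoaoooaoooaoooaoaoaoooaoo

φ(oaoooaoaoaoooaoa) expands symbol-by-symbol to oa oo oa oa oa oo oa oo oa oo oa oa oa oo oa oo; joining the 16 pieces gives the next term.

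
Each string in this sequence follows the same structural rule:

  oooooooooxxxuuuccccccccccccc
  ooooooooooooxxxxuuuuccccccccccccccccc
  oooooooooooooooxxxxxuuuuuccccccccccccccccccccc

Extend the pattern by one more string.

ooooooooooooooooooxxxxxxuuuuuuccccccccccccccccccccccccc

Term n consists of 3n o's, followed by n x's, followed by n u's, followed by 4n+1 c's, where the shown terms are n = 3, 4, 5.
For the next term, n = 6, so the run lengths are 18, 6, 6, 25.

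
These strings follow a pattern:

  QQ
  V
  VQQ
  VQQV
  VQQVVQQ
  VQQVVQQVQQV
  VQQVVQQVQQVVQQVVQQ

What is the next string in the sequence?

From term 3 onward, concatenate the last term with the second-to-last: V·QQ = VQQ, VQQ·V = VQQV, …
So term 8 is VQQVVQQVQQVVQQVVQQ·VQQVVQQVQQV.

VQQVVQQVQQVVQQVVQQVQQVVQQVQQV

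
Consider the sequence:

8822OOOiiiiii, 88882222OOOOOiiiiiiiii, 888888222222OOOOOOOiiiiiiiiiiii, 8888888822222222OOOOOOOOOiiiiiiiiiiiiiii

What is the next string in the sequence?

88888888882222222222OOOOOOOOOOOiiiiiiiiiiiiiiiiii

The n-th term is 2n 8's then 2n 2's then 2n+1 O's then 3n+3 i's (n = 1, 2, …).
Setting n = 5 gives 10, 10, 11, 18 characters in each block.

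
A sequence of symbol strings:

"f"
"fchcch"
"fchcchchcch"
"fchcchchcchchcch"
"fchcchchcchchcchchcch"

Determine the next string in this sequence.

fchcchchcchchcchchcchchcch

The strings grow by a fixed suffix chcch each time.
So the next term is fchcchchcchchcchchcch·chcch.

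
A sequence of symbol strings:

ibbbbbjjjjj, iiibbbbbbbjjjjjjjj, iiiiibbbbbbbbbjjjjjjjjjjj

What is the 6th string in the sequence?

iiiiiiiiiiibbbbbbbbbbbbbbbjjjjjjjjjjjjjjjjjjjj

The n-th term is 2n-1 i's then 2n+3 b's then 3n+2 j's (n = 1, 2, …).
For term 6, n = 6, so the run lengths are 11, 15, 20.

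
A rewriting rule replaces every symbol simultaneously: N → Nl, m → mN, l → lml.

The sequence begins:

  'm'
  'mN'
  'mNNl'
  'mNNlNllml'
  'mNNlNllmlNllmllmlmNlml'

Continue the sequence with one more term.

mNNlNllmlNllmllmlmNlmlNllmllmlmNlmllmlmNlmlmNNllmlmNlml

φ(mNNlNllmlNllmllmlmNlml) expands symbol-by-symbol to mN Nl Nl lml Nl lml lml mN lml Nl lml lml mN lml lml mN lml mN Nl lml mN lml; joining the 22 pieces gives the next term.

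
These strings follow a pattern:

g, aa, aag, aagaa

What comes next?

aagaaaag

Each term (from the third on) is the previous term followed by the one before it: term 3 = aa·g = aag.
So term 5 is aagaa·aag.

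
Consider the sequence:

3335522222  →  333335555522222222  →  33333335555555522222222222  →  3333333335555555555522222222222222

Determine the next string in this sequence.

333333333335555555555555522222222222222222

Each string has the form 3^{2n+1} 5^{3n-1} 2^{3n+2} (n = 1, 2, …).
For the next term, n = 5, so the run lengths are 11, 14, 17.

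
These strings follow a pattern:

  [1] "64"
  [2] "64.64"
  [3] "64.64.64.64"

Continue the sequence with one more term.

64.64.64.64.64.64.64.64

Each string is two copies of the previous one joined by '.'.
One more doubling of 64.64.64.64 gives the answer.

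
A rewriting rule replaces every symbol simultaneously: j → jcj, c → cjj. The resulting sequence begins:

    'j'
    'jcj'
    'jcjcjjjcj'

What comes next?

Apply φ to jcjcjjjcj symbol by symbol: j→jcj, c→cjj, j→jcj, c→cjj, j→jcj, j→jcj, j→jcj, c→cjj, j→jcj; joined: jcj cjj jcj cjj jcj jcj jcj cjj jcj.

jcjcjjjcjcjjjcjjcjjcjcjjjcj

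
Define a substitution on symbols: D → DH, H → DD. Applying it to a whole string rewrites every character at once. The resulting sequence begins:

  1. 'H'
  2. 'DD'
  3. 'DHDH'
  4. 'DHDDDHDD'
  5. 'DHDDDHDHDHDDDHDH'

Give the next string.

Rewriting the 16 symbols of DHDDDHDHDHDDDHDH one by one yields DH DD DH DH DH DD DH DD DH DD DH DH DH DD DH DD; concatenated:

DHDDDHDHDHDDDHDDDHDDDHDHDHDDDHDD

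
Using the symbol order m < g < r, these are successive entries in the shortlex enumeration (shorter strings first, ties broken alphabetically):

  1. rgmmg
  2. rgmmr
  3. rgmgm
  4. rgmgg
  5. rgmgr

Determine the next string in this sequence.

Find the rightmost character of rgmgr below r, bump it to the next letter, and reset everything to its right to m.

rgmrm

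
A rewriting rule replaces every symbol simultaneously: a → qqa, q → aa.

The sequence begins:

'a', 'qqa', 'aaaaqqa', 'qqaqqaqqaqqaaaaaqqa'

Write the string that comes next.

Applying the rule to each of the 19 symbols of qqaqqaqqaqqaaaaaqqa gives the pieces aa aa qqa aa aa qqa aa aa qqa aa aa qqa qqa qqa qqa qqa aa aa qqa, which concatenate to the answer.

aaaaqqaaaaaqqaaaaaqqaaaaaqqaqqaqqaqqaqqaaaaaqqa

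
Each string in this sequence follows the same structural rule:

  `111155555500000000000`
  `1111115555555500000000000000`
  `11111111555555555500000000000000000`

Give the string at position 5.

1111111111115555555555555500000000000000000000000

Each string has the form 1^{2n-2} 5^{2n} 0^{3n+2}, where the shown terms are n = 3, 4, 5.
At n = 7 the blocks have lengths 12, 14, 23.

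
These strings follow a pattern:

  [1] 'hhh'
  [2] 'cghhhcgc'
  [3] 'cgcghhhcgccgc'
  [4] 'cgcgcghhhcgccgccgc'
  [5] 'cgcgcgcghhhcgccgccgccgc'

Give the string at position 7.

cgcgcgcgcgcghhhcgccgccgccgccgccgc

Every step adds cg to the front and cgc to the end of the previous string.
From cgcgcgcghhhcgccgccgccgc, 2 further steps: cgcgcgcghhhcgccgccgccgc → cgcgcgcgcghhhcgccgccgccgccgc → (answer).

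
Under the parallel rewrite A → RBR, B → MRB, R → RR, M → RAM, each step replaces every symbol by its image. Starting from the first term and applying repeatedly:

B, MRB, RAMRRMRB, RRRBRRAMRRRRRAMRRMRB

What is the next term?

RRRRRRMRBRRRRRBRRAMRRRRRRRRRRRBRRAMRRRRRAMRRMRB

Replace each of the 20 characters of RRRBRRAMRRRRRAMRRMRB in place — RR RR RR MRB RR RR RBR RAM RR RR RR RR RR RBR RAM RR RR RAM RR MRB — and concatenate.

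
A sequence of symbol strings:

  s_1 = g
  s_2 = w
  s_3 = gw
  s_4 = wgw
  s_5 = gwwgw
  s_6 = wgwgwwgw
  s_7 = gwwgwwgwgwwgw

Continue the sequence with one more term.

From term 3 onward, concatenate the second-to-last term with the last: g·w = gw, w·gw = wgw, …
Continuing: wgwgwwgw · gwwgwwgwgwwgw gives term 8.

wgwgwwgwgwwgwwgwgwwgw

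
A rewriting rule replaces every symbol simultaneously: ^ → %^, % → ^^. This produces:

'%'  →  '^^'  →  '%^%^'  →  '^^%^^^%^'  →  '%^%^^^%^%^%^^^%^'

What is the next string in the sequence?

Rewriting the 16 symbols of %^%^^^%^%^%^^^%^ one by one yields ^^ %^ ^^ %^ %^ %^ ^^ %^ ^^ %^ ^^ %^ %^ %^ ^^ %^; concatenated:

^^%^^^%^%^%^^^%^^^%^^^%^%^%^^^%^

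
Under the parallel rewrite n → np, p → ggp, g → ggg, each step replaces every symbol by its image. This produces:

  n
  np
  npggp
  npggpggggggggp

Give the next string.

Applying the rule to each of the 14 symbols of npggpggggggggp gives the pieces np ggp ggg ggg ggp ggg ggg ggg ggg ggg ggg ggg ggg ggp, which concatenate to the answer.

npggpggggggggpggggggggggggggggggggggggggp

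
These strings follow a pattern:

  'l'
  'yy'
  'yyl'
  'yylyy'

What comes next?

yylyyyyl

From term 3 onward, concatenate the last term with the second-to-last: yy·l = yyl, yyl·yy = yylyy, …
The next term joins yylyy and yyl.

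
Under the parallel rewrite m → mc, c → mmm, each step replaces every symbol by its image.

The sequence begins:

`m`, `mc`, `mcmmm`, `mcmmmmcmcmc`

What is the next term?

mcmmmmcmcmcmcmmmmcmmmmcmmm

Apply φ to mcmmmmcmcmc symbol by symbol: m→mc, c→mmm, m→mc, m→mc, m→mc, m→mc, c→mmm, m→mc, c→mmm, m→mc, c→mmm; joined: mc mmm mc mc mc mc mmm mc mmm mc mmm.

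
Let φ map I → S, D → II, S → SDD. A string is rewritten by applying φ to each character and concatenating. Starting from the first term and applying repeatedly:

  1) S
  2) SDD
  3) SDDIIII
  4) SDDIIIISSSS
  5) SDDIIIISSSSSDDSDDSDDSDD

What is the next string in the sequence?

φ(SDDIIIISSSSSDDSDDSDDSDD) expands symbol-by-symbol to SDD II II S S S S SDD SDD SDD SDD SDD II II SDD II II SDD II II SDD II II; joining the 23 pieces gives the next term.

SDDIIIISSSSSDDSDDSDDSDDSDDIIIISDDIIIISDDIIIISDDIIII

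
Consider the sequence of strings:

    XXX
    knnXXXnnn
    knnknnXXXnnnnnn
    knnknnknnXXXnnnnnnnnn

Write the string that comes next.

knnknnknnknnXXXnnnnnnnnnnnn

Every step adds knn to the front and nnn to the end of the previous string.
So the next term is knn·knnknnknnXXXnnnnnnnnn·nnn.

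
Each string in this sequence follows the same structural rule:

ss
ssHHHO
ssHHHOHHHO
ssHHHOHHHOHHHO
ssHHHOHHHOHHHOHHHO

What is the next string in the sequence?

The strings grow by a fixed suffix HHHO each time.
One more step from ssHHHOHHHOHHHOHHHO gives the answer.

ssHHHOHHHOHHHOHHHOHHHO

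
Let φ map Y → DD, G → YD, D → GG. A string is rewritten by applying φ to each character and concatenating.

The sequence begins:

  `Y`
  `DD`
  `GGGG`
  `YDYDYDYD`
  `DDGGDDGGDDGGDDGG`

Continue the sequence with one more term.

Applying the rule to each of the 16 symbols of DDGGDDGGDDGGDDGG gives the pieces GG GG YD YD GG GG YD YD GG GG YD YD GG GG YD YD, which concatenate to the answer.

GGGGYDYDGGGGYDYDGGGGYDYDGGGGYDYD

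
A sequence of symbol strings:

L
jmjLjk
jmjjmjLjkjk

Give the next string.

Every step adds jmj to the front and jk to the end of the previous string.
One more step from jmjjmjLjkjk gives the answer.

jmjjmjjmjLjkjkjk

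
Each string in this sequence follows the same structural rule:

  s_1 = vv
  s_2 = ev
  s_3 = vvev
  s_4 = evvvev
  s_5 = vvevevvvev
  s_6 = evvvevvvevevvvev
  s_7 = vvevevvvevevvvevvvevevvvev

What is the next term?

This is a Fibonacci-style word recurrence s(k) = s(k−2)·s(k−1): e.g. vv·ev = vvev.
Continuing: evvvevvvevevvvev · vvevevvvevevvvevvvevevvvev gives term 8.

evvvevvvevevvvevvvevevvvevevvvevvvevevvvev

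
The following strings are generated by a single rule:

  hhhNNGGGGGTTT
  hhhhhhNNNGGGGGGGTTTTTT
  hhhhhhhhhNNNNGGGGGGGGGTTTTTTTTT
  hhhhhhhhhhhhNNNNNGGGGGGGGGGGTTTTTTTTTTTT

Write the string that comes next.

Term n consists of 3n h's, followed by n+1 N's, followed by 2n+3 G's, followed by 3n T's (n = 1, 2, …).
Setting n = 5 gives 15, 6, 13, 15 characters in each block.

hhhhhhhhhhhhhhhNNNNNNGGGGGGGGGGGGGTTTTTTTTTTTTTTT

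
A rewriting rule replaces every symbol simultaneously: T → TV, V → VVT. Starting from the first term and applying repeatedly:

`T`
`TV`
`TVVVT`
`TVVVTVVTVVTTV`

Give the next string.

φ(TVVVTVVTVVTTV) expands symbol-by-symbol to TV VVT VVT VVT TV VVT VVT TV VVT VVT TV TV VVT; joining the 13 pieces gives the next term.

TVVVTVVTVVTTVVVTVVTTVVVTVVTTVTVVVT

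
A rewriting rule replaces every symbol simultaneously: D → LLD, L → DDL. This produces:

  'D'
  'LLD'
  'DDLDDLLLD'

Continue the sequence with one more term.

LLDLLDDDLLLDLLDDDLDDLDDLLLD

Rewriting each symbol of DDLDDLLLD: D→LLD, D→LLD, L→DDL, D→LLD, D→LLD, L→DDL, L→DDL, L→DDL, D→LLD, which concatenates to LLD LLD DDL LLD LLD DDL DDL DDL LLD.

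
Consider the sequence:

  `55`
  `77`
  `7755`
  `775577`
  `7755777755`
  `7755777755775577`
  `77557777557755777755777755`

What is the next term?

This is a Fibonacci-style word recurrence s(k) = s(k−1)·s(k−2): e.g. 77·55 = 7755.
So term 8 is 77557777557755777755777755·7755777755775577.

775577775577557777557777557755777755775577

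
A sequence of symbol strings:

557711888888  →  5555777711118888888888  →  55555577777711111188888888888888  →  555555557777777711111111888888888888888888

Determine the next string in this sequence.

Term n consists of 2n-2 5's, followed by 2n-2 7's, followed by 2n-2 1's, followed by 4n-2 8's, where the shown terms are n = 2, 3, 4, 5.
Setting n = 6 gives 10, 10, 10, 22 characters in each block.

5555555555777777777711111111118888888888888888888888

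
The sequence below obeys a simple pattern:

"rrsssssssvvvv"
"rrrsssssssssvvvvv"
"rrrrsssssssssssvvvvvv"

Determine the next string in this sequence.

Reading off run lengths: r runs 2, 3, 4; s runs 7, 9, 11; v runs 4, 5, 6 — each is linear in n, where the shown terms are n = 3, 4, 5.
At n = 6 the blocks have lengths 5, 13, 7.

rrrrrsssssssssssssvvvvvvv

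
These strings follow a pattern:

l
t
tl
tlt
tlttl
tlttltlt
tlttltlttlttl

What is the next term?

Each term (from the third on) is the previous term followed by the one before it: term 3 = t·l = tl.
Continuing: tlttltlttlttl · tlttltlt gives term 8.

tlttltlttlttltlttltlt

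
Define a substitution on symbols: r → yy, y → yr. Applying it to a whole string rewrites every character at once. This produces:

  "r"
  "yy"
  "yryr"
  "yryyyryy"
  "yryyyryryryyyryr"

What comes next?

Replace each of the 16 characters of yryyyryryryyyryr in place — yr yy yr yr yr yy yr yy yr yy yr yr yr yy yr yy — and concatenate.

yryyyryryryyyryyyryyyryryryyyryy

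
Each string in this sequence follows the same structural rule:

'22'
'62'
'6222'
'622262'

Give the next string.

6222626222

This is a Fibonacci-style word recurrence s(k) = s(k−1)·s(k−2): e.g. 62·22 = 6222.
So term 5 is 622262·6222.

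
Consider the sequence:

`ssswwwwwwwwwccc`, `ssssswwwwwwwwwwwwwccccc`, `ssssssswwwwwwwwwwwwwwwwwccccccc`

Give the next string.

ssssssssswwwwwwwwwwwwwwwwwwwwwccccccccc

Reading off run lengths: s runs 3, 5, 7; w runs 9, 13, 17; c runs 3, 5, 7 — each is linear in n, where the shown terms are n = 2, 3, 4.
Setting n = 5 gives 9, 21, 9 characters in each block.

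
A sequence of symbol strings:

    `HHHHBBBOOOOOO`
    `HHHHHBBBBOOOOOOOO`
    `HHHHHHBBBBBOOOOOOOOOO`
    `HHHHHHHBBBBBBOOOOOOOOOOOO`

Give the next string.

HHHHHHHHBBBBBBBOOOOOOOOOOOOOO

The n-th term is n+1 H's then n B's then 2n O's, where the shown terms are n = 3, 4, 5, 6.
At n = 7 the blocks have lengths 8, 7, 14.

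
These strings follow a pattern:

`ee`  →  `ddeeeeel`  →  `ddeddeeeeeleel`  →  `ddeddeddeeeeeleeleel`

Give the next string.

Every step adds dde to the front and eel to the end of the previous string.
Applying this once more to ddeddeddeeeeeleeleel:

ddeddeddeddeeeeeleeleeleel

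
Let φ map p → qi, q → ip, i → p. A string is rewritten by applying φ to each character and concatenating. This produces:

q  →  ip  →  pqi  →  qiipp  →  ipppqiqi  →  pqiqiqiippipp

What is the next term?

φ(pqiqiqiippipp) expands symbol-by-symbol to qi ip p ip p ip p p qi qi p qi qi; joining the 13 pieces gives the next term.

qiippippipppqiqipqiqi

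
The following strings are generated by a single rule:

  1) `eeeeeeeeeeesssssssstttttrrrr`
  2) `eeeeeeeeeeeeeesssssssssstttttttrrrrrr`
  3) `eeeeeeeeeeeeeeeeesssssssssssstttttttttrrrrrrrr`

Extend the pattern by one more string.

eeeeeeeeeeeeeeeeeeeesssssssssssssstttttttttttrrrrrrrrrr

Term n consists of 3n+2 e's, followed by 2n+2 s's, followed by 2n-1 t's, followed by 2n-2 r's, where the shown terms are n = 3, 4, 5.
Setting n = 6 gives 20, 14, 11, 10 characters in each block.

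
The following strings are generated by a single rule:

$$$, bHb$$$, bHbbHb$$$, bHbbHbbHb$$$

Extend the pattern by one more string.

Each term is the previous one with bHb prepended.
Applying this once more to bHbbHbbHb$$$:

bHbbHbbHbbHb$$$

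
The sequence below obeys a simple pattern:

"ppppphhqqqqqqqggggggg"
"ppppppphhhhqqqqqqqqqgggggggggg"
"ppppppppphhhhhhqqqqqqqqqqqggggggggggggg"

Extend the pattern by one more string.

Reading off run lengths: p runs 5, 7, 9; h runs 2, 4, 6; q runs 7, 9, 11; g runs 7, 10, 13 — each is linear in n, where the shown terms are n = 2, 3, 4.
At n = 5 the blocks have lengths 11, 8, 13, 16.

ppppppppppphhhhhhhhqqqqqqqqqqqqqgggggggggggggggg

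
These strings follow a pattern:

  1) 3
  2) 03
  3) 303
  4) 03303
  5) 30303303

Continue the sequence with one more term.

Each term (from the third on) is the two preceding terms concatenated in order: term 3 = 3·03 = 303.
So term 6 is 03303·30303303.

0330330303303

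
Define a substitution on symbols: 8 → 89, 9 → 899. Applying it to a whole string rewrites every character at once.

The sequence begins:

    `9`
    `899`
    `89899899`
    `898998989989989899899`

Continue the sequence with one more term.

8989989899899898998989989989899899898998989989989899899

Replace each of the 21 characters of 898998989989989899899 in place — 89 899 89 899 899 89 899 89 899 899 89 899 899 89 899 89 899 899 89 899 899 — and concatenate.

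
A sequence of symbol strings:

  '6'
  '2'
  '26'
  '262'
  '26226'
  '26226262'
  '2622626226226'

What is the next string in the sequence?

262262622622626226262

Each term (from the third on) is the previous term followed by the one before it: term 3 = 2·6 = 26.
So term 8 is 2622626226226·26226262.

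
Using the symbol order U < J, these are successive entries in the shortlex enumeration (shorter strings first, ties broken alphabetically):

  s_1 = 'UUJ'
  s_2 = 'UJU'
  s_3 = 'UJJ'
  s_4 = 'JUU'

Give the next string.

Treat JUU as a base-2 numeral over the given alphabet and add one, carrying through any trailing J's.

JUJ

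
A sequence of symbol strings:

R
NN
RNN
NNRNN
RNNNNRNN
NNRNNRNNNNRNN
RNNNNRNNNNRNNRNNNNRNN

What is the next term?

NNRNNRNNNNRNNRNNNNRNNNNRNNRNNNNRNN

From term 3 onward, concatenate the second-to-last term with the last: R·NN = RNN, NN·RNN = NNRNN, …
Continuing: NNRNNRNNNNRNN · RNNNNRNNNNRNNRNNNNRNN gives term 8.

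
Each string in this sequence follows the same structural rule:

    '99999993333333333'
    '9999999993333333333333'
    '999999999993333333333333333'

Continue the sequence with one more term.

99999999999993333333333333333333

Term n consists of 2n+1 9's, followed by 3n+1 3's, where the shown terms are n = 3, 4, 5.
Setting n = 6 gives 13, 19 characters in each block.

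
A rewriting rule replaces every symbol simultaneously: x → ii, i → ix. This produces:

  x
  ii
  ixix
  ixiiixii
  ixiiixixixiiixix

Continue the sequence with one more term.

Rewriting the 16 symbols of ixiiixixixiiixix one by one yields ix ii ix ix ix ii ix ii ix ii ix ix ix ii ix ii; concatenated:

ixiiixixixiiixiiixiiixixixiiixii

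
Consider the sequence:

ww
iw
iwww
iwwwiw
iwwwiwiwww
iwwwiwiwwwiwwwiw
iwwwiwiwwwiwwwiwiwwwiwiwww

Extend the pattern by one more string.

iwwwiwiwwwiwwwiwiwwwiwiwwwiwwwiwiwwwiwwwiw

From term 3 onward, concatenate the last term with the second-to-last: iw·ww = iwww, iwww·iw = iwwwiw, …
So term 8 is iwwwiwiwwwiwwwiwiwwwiwiwww·iwwwiwiwwwiwwwiw.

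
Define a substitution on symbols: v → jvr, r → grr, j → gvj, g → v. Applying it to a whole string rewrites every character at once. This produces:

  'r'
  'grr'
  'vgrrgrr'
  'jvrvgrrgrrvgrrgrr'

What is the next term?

gvjjvrgrrjvrvgrrgrrvgrrgrrjvrvgrrgrrvgrrgrr

φ(jvrvgrrgrrvgrrgrr) expands symbol-by-symbol to gvj jvr grr jvr v grr grr v grr grr jvr v grr grr v grr grr; joining the 17 pieces gives the next term.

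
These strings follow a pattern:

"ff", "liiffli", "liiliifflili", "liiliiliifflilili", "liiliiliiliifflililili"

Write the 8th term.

liiliiliiliiliiliiliifflilililililili

Every step adds lii to the front and li to the end of the previous string.
From liiliiliiliifflililili, 3 further steps: liiliiliiliifflililili → liiliiliiliiliifflilililili → liiliiliiliiliiliifflililililili → (answer).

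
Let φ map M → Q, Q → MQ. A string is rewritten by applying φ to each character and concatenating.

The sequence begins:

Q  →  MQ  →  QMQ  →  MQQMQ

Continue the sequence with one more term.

Apply φ to MQQMQ symbol by symbol: M→Q, Q→MQ, Q→MQ, M→Q, Q→MQ; joined: Q MQ MQ Q MQ.

QMQMQQMQ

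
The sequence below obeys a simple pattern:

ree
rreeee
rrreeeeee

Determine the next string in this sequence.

rrrreeeeeeee

Term n consists of n r's, followed by 2n e's (n = 1, 2, …).
For the next term, n = 4, so the run lengths are 4, 8.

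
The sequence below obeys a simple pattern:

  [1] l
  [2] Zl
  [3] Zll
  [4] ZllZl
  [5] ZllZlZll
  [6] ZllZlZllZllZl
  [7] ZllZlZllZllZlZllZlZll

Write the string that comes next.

Each term (from the third on) is the previous term followed by the one before it: term 3 = Zl·l = Zll.
So term 8 is ZllZlZllZllZlZllZlZll·ZllZlZllZllZl.

ZllZlZllZllZlZllZlZllZllZlZllZllZl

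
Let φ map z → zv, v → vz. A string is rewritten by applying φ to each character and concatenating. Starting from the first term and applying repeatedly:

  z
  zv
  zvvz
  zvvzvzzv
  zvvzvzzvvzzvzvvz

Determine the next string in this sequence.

Rewriting the 16 symbols of zvvzvzzvvzzvzvvz one by one yields zv vz vz zv vz zv zv vz vz zv zv vz zv vz vz zv; concatenated:

zvvzvzzvvzzvzvvzvzzvzvvzzvvzvzzv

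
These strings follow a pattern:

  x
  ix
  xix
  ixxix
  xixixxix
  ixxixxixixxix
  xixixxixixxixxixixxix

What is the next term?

ixxixxixixxixxixixxixixxixxixixxix

This is a Fibonacci-style word recurrence s(k) = s(k−2)·s(k−1): e.g. x·ix = xix.
So term 8 is ixxixxixixxix·xixixxixixxixxixixxix.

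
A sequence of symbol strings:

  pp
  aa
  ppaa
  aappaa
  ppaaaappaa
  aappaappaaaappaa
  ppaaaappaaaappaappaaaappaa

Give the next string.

Each term (from the third on) is the two preceding terms concatenated in order: term 3 = pp·aa = ppaa.
So term 8 is aappaappaaaappaa·ppaaaappaaaappaappaaaappaa.

aappaappaaaappaappaaaappaaaappaappaaaappaa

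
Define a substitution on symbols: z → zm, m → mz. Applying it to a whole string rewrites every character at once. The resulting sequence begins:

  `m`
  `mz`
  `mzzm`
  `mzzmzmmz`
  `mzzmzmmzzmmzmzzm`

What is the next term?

mzzmzmmzzmmzmzzmzmmzmzzmmzzmzmmz

Applying the rule to each of the 16 symbols of mzzmzmmzzmmzmzzm gives the pieces mz zm zm mz zm mz mz zm zm mz mz zm mz zm zm mz, which concatenate to the answer.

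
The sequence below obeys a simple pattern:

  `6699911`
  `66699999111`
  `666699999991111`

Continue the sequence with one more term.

Reading off run lengths: 6 runs 2, 3, 4; 9 runs 3, 5, 7; 1 runs 2, 3, 4 — each is linear in n, where the shown terms are n = 2, 3, 4.
Setting n = 5 gives 5, 9, 5 characters in each block.

6666699999999911111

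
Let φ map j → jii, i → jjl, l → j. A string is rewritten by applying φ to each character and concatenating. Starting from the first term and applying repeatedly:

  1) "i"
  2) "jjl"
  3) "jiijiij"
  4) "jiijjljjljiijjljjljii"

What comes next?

Replace each of the 21 characters of jiijjljjljiijjljjljii in place — jii jjl jjl jii jii j jii jii j jii jjl jjl jii jii j jii jii j jii jjl jjl — and concatenate.

jiijjljjljiijiijjiijiijjiijjljjljiijiijjiijiijjiijjljjl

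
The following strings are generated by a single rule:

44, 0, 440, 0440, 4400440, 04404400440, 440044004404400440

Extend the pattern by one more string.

This is a Fibonacci-style word recurrence s(k) = s(k−2)·s(k−1): e.g. 44·0 = 440.
The next term joins 04404400440 and 440044004404400440.

04404400440440044004404400440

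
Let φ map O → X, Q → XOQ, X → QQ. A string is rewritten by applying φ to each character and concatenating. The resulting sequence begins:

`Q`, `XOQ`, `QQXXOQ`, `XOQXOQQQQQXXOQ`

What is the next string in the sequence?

Replace each of the 14 characters of XOQXOQQQQQXXOQ in place — QQ X XOQ QQ X XOQ XOQ XOQ XOQ XOQ QQ QQ X XOQ — and concatenate.

QQXXOQQQXXOQXOQXOQXOQXOQQQQQXXOQ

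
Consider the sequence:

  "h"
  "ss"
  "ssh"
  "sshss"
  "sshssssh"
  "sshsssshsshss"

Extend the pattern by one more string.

sshsssshsshsssshssssh

Each term (from the third on) is the previous term followed by the one before it: term 3 = ss·h = ssh.
Continuing: sshsssshsshss · sshssssh gives term 7.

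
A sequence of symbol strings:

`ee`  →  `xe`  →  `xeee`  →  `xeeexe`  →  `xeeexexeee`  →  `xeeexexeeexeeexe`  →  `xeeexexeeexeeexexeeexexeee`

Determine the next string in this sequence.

xeeexexeeexeeexexeeexexeeexeeexexeeexeeexe

Each term (from the third on) is the previous term followed by the one before it: term 3 = xe·ee = xeee.
Continuing: xeeexexeeexeeexexeeexexeee · xeeexexeeexeeexe gives term 8.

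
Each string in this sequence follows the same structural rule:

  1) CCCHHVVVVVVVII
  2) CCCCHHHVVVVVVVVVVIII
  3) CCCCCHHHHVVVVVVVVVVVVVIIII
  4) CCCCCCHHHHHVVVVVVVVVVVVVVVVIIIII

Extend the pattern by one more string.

CCCCCCCHHHHHHVVVVVVVVVVVVVVVVVVVIIIIII

Each string has the form C^{n+1} H^{n} V^{3n+1} I^{n}, where the shown terms are n = 2, 3, 4, 5.
For the next term, n = 6, so the run lengths are 7, 6, 19, 6.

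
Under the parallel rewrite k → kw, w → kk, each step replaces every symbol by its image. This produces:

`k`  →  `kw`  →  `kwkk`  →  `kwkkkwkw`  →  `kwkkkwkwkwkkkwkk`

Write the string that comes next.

kwkkkwkwkwkkkwkkkwkkkwkwkwkkkwkw

Replace each of the 16 characters of kwkkkwkwkwkkkwkk in place — kw kk kw kw kw kk kw kk kw kk kw kw kw kk kw kw — and concatenate.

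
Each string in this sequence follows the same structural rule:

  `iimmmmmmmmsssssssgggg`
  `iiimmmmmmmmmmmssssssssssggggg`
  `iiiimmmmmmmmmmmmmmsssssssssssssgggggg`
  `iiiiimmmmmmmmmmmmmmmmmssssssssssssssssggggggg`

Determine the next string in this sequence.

iiiiiimmmmmmmmmmmmmmmmmmmmsssssssssssssssssssgggggggg

Each string has the form i^{n} m^{3n+2} s^{3n+1} g^{n+2}, where the shown terms are n = 2, 3, 4, 5.
Setting n = 6 gives 6, 20, 19, 8 characters in each block.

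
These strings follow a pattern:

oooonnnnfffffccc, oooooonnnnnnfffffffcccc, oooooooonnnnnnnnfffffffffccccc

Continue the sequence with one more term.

oooooooooonnnnnnnnnnfffffffffffcccccc

Reading off run lengths: o runs 4, 6, 8; n runs 4, 6, 8; f runs 5, 7, 9; c runs 3, 4, 5 — each is linear in n, where the shown terms are n = 2, 3, 4.
At n = 5 the blocks have lengths 10, 10, 11, 6.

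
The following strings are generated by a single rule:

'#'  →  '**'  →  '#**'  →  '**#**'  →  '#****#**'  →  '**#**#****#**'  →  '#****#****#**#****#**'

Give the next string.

**#**#****#**#****#****#**#****#**

This is a Fibonacci-style word recurrence s(k) = s(k−2)·s(k−1): e.g. #·** = #**.
Continuing: **#**#****#** · #****#****#**#****#** gives term 8.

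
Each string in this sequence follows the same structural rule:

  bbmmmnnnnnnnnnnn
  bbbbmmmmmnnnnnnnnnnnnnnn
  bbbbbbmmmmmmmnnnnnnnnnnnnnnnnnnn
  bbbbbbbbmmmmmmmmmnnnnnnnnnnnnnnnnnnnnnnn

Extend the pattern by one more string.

bbbbbbbbbbmmmmmmmmmmmnnnnnnnnnnnnnnnnnnnnnnnnnnn

Reading off run lengths: b runs 2, 4, 6, 8; m runs 3, 5, 7, 9; n runs 11, 15, 19, 23 — each is linear in n, where the shown terms are n = 2, 3, 4, 5.
At n = 6 the blocks have lengths 10, 11, 27.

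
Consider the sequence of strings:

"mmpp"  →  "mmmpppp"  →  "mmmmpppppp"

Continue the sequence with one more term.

The n-th term is n+1 m's then 2n p's (n = 1, 2, …).
At n = 4 the blocks have lengths 5, 8.

mmmmmpppppppp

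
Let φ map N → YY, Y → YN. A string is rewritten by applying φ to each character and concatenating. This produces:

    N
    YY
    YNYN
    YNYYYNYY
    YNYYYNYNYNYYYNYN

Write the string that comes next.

Rewriting the 16 symbols of YNYYYNYNYNYYYNYN one by one yields YN YY YN YN YN YY YN YY YN YY YN YN YN YY YN YY; concatenated:

YNYYYNYNYNYYYNYYYNYYYNYNYNYYYNYY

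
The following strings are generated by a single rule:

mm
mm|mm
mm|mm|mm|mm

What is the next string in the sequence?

s(k+1) = s(k)·|·s(k) — each term doubles the last with '|' between the halves.
Doubling mm|mm|mm|mm with '|' between the halves:

mm|mm|mm|mm|mm|mm|mm|mm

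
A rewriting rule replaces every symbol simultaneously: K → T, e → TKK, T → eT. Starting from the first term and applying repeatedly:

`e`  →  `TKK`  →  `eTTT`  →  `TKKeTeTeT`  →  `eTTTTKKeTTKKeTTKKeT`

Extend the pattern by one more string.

TKKeTeTeTeTTTTKKeTeTTTTKKeTeTTTTKKeT

φ(eTTTTKKeTTKKeTTKKeT) expands symbol-by-symbol to TKK eT eT eT eT T T TKK eT eT T T TKK eT eT T T TKK eT; joining the 19 pieces gives the next term.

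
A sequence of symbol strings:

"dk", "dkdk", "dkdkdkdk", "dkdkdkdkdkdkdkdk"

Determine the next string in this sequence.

dkdkdkdkdkdkdkdkdkdkdkdkdkdkdkdk

Each string is two copies of the previous one concatenated.
One more doubling of dkdkdkdkdkdkdkdk gives the answer.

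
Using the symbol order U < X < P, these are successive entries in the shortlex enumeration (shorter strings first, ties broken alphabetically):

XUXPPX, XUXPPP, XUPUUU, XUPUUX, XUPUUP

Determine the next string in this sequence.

Treat XUPUUP as a base-3 numeral over the given alphabet and add one, carrying through any trailing P's.

XUPUXU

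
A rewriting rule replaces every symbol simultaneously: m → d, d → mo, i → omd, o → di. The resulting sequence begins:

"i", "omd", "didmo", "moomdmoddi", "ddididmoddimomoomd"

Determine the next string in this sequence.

Rewriting the 18 symbols of ddididmoddimomoomd one by one yields mo mo omd mo omd mo d di mo mo omd d di d di di d mo; concatenated:

momoomdmoomdmoddimomoomdddiddididmo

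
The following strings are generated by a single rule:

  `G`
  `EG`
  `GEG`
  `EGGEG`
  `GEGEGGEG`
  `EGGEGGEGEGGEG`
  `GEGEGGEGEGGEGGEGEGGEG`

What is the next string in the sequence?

EGGEGGEGEGGEGGEGEGGEGEGGEGGEGEGGEG

This is a Fibonacci-style word recurrence s(k) = s(k−2)·s(k−1): e.g. G·EG = GEG.
The next term joins EGGEGGEGEGGEG and GEGEGGEGEGGEGGEGEGGEG.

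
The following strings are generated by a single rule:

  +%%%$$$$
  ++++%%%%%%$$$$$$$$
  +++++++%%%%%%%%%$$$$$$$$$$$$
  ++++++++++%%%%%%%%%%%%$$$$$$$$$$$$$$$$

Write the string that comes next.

+++++++++++++%%%%%%%%%%%%%%%$$$$$$$$$$$$$$$$$$$$

The n-th term is 3n-2 +'s then 3n %'s then 4n $'s (n = 1, 2, …).
Setting n = 5 gives 13, 15, 20 characters in each block.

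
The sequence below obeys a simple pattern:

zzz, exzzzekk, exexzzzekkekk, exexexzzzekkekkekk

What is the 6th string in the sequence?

exexexexexzzzekkekkekkekkekk

Every step adds ex to the front and ekk to the end of the previous string.
From exexexzzzekkekkekk, 2 further steps: exexexzzzekkekkekk → exexexexzzzekkekkekkekk → (answer).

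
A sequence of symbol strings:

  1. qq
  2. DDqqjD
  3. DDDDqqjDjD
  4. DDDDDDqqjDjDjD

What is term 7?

DDDDDDDDDDDDqqjDjDjDjDjDjD

Every step adds DD to the front and jD to the end of the previous string.
From DDDDDDqqjDjDjD, 3 further steps: DDDDDDqqjDjDjD → DDDDDDDDqqjDjDjDjD → DDDDDDDDDDqqjDjDjDjDjD → (answer).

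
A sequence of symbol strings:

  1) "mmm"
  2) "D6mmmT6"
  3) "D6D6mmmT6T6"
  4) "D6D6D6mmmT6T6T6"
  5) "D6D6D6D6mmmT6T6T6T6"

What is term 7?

Each term wraps the previous one in D6 on the left and T6 on the right.
From D6D6D6D6mmmT6T6T6T6, 2 further steps: D6D6D6D6mmmT6T6T6T6 → D6D6D6D6D6mmmT6T6T6T6T6 → (answer).

D6D6D6D6D6D6mmmT6T6T6T6T6T6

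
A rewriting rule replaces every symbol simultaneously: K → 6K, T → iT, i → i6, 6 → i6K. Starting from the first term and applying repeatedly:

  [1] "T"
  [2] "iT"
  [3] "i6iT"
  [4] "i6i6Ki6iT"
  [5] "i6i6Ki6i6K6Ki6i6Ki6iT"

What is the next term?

Replace each of the 21 characters of i6i6Ki6i6K6Ki6i6Ki6iT in place — i6 i6K i6 i6K 6K i6 i6K i6 i6K 6K i6K 6K i6 i6K i6 i6K 6K i6 i6K i6 iT — and concatenate.

i6i6Ki6i6K6Ki6i6Ki6i6K6Ki6K6Ki6i6Ki6i6K6Ki6i6Ki6iT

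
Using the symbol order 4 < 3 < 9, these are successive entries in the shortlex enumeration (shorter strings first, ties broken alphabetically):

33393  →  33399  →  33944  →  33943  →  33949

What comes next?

The successor of 33949 increments the rightmost position that isn't already 9 and resets every position after it to 4.

33934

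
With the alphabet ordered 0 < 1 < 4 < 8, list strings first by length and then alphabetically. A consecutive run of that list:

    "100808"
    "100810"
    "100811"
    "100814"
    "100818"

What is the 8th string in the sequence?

Advancing 3 positions from 100818 through 100818 → 100840 → 100841 reaches term 8.

100844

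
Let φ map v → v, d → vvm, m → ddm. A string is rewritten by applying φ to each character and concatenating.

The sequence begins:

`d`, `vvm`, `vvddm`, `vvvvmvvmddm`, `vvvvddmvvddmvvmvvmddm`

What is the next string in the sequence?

Applying the rule to each of the 21 symbols of vvvvddmvvddmvvmvvmddm gives the pieces v v v v vvm vvm ddm v v vvm vvm ddm v v ddm v v ddm vvm vvm ddm, which concatenate to the answer.

vvvvvvmvvmddmvvvvmvvmddmvvddmvvddmvvmvvmddm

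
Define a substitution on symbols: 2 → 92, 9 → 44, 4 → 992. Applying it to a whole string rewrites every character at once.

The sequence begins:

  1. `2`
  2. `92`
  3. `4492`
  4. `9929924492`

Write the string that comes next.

4444924444929929924492

Apply φ to 9929924492 symbol by symbol: 9→44, 9→44, 2→92, 9→44, 9→44, 2→92, 4→992, 4→992, 9→44, 2→92; joined: 44 44 92 44 44 92 992 992 44 92.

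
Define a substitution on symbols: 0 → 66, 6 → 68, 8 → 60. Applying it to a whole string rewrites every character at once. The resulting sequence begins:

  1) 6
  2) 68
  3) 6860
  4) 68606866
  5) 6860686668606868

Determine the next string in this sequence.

φ(6860686668606868) expands symbol-by-symbol to 68 60 68 66 68 60 68 68 68 60 68 66 68 60 68 60; joining the 16 pieces gives the next term.

68606866686068686860686668606860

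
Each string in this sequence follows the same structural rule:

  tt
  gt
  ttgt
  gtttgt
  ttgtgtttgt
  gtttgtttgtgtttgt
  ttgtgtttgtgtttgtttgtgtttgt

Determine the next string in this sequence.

gtttgtttgtgtttgtttgtgtttgtgtttgtttgtgtttgt

This is a Fibonacci-style word recurrence s(k) = s(k−2)·s(k−1): e.g. tt·gt = ttgt.
Continuing: gtttgtttgtgtttgt · ttgtgtttgtgtttgtttgtgtttgt gives term 8.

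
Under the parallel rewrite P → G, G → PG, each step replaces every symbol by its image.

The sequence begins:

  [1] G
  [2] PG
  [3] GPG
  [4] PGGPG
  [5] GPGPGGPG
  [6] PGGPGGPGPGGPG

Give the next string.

GPGPGGPGPGGPGGPGPGGPG

Replace each of the 13 characters of PGGPGGPGPGGPG in place — G PG PG G PG PG G PG G PG PG G PG — and concatenate.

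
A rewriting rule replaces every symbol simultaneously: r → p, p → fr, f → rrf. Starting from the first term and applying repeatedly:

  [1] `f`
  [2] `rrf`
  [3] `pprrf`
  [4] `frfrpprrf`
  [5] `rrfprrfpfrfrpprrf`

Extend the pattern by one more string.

Rewriting the 17 symbols of rrfprrfpfrfrpprrf one by one yields p p rrf fr p p rrf fr rrf p rrf p fr fr p p rrf; concatenated:

pprrffrpprrffrrrfprrfpfrfrpprrf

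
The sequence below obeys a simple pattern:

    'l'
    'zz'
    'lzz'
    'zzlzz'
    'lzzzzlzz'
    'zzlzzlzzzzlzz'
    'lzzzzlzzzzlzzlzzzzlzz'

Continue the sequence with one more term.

zzlzzlzzzzlzzlzzzzlzzzzlzzlzzzzlzz

Each term (from the third on) is the two preceding terms concatenated in order: term 3 = l·zz = lzz.
The next term joins zzlzzlzzzzlzz and lzzzzlzzzzlzzlzzzzlzz.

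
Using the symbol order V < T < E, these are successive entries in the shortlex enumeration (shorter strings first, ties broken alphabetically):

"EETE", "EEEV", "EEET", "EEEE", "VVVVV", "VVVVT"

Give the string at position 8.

Advancing 2 positions from VVVVT through VVVVT → VVVVE reaches term 8.

VVVTV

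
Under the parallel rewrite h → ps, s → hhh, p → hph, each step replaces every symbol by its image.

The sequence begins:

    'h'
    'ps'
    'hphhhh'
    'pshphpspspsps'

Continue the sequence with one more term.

hphhhhpshphpshphhhhhphhhhhphhhhhphhhh

Replace each of the 13 characters of pshphpspspsps in place — hph hhh ps hph ps hph hhh hph hhh hph hhh hph hhh — and concatenate.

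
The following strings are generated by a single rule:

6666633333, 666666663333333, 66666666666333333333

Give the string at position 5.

666666666666666663333333333333

Term n consists of 3n-1 6's, followed by 2n+1 3's, where the shown terms are n = 2, 3, 4.
Setting n = 6 gives 17, 13 characters in each block.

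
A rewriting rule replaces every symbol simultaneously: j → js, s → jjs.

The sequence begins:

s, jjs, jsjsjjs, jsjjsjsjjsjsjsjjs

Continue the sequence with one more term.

jsjjsjsjsjjsjsjjsjsjsjjsjsjjsjsjjsjsjsjjs

Replace each of the 17 characters of jsjjsjsjjsjsjsjjs in place — js jjs js js jjs js jjs js js jjs js jjs js jjs js js jjs — and concatenate.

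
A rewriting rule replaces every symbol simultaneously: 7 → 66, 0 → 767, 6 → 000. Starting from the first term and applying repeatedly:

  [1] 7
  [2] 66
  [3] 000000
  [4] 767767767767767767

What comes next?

660006666000666600066660006666000666600066

φ(767767767767767767) expands symbol-by-symbol to 66 000 66 66 000 66 66 000 66 66 000 66 66 000 66 66 000 66; joining the 18 pieces gives the next term.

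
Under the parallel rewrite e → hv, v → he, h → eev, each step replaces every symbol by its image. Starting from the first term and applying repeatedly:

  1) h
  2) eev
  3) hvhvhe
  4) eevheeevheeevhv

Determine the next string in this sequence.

Rewriting the 15 symbols of eevheeevheeevhv one by one yields hv hv he eev hv hv hv he eev hv hv hv he eev he; concatenated:

hvhvheeevhvhvhvheeevhvhvhvheeevhe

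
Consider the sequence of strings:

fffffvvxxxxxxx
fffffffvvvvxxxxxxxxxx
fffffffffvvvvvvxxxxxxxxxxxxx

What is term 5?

Reading off run lengths: f runs 5, 7, 9; v runs 2, 4, 6; x runs 7, 10, 13 — each is linear in n, where the shown terms are n = 2, 3, 4.
Setting n = 6 gives 13, 10, 19 characters in each block.

fffffffffffffvvvvvvvvvvxxxxxxxxxxxxxxxxxxx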